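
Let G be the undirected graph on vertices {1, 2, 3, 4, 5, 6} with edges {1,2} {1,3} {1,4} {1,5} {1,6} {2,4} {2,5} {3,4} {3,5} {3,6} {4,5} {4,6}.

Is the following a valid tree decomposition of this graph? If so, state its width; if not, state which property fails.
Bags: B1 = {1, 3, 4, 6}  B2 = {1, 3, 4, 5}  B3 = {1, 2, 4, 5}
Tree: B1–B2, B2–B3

Every vertex of G appears in some bag (union = {1, 2, 3, 4, 5, 6}); every edge is covered by a bag; and for each vertex v the set of bags containing v is connected in the bag tree. The decomposition is therefore valid. The largest bag has 4 vertices, so the width is 3.

Yes; width 3.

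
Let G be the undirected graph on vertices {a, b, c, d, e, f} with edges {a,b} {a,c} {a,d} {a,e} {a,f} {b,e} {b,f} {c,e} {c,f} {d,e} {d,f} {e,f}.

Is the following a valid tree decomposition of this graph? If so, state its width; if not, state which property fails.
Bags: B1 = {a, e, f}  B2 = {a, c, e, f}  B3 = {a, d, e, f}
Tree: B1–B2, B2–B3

A tree decomposition must satisfy three properties: every vertex lies in some bag; for every edge, both endpoints lie together in some bag; and for every vertex, the bags containing it form a connected subtree. Here vertex b appears in no bag, so the decomposition is invalid.

No — vertex b appears in no bag.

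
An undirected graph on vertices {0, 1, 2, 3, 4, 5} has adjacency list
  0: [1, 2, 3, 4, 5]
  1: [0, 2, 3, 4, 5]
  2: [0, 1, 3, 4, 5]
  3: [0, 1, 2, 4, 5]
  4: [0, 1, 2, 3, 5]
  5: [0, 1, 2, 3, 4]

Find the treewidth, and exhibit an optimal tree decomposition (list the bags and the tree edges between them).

Treewidth 5.
One such decomposition:
Bags: B1 = {0, 1, 2, 3, 4, 5}
Tree: (single bag)

With just one bag of size 6, the width is 6 − 1 = 5, so tw(G) ≤ 5. Conversely, {0, 1, 2, 3, 4, 5} is a clique of size 6, and the vertices of any clique must share a bag in every tree decomposition; so some bag has ≥ 6 vertices and tw(G) ≥ 5. Therefore the treewidth is 5.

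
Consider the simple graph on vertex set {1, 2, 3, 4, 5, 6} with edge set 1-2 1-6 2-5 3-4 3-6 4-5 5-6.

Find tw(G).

2

A width-2 tree decomposition is:
Bags: B1 = {3, 4, 5}  B2 = {3, 5, 6}  B3 = {2, 5, 6}  B4 = {1, 2, 6}
Tree: B1–B2, B2–B3, B3–B4
The largest bag has 3 vertices, giving width 2; this decomposition certifies tw(G) ≤ 2. The edges 4–3–6–5–4 form a cycle, so G is not a tree and its treewidth is at least 2. Therefore the treewidth is 2.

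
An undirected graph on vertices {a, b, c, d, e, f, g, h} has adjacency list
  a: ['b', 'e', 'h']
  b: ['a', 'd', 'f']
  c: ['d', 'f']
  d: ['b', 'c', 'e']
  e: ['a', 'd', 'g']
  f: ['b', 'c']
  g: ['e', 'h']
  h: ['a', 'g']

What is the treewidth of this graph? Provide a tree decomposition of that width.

Treewidth 2.
Bags: B1 = {a, g, h}  B2 = {a, e, g}  B3 = {a, b, e}  B4 = {b, d, e}  B5 = {b, d, f}  B6 = {c, d, f}
Tree: B1–B2, B2–B3, B3–B4, B4–B5, B5–B6

Each bag holds 3 vertices, so the decomposition has width 2, which upper-bounds the treewidth. Since h–g–e–a–h is a cycle in G, G is not acyclic. Forests are exactly the graphs of treewidth ≤ 1, so tw(G) ≥ 2. The upper and lower bounds meet at 2, so that is the treewidth.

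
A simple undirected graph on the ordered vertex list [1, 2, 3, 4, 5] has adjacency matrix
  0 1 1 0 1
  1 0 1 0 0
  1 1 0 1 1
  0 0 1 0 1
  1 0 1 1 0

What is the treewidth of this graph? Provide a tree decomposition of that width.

The largest bag has 3 vertices, giving width 2; this decomposition certifies tw(G) ≤ 2. On the other hand G contains the 3-clique {1, 2, 3}. A clique must lie in a single bag of any decomposition, so no decomposition can have width below 2. Hence tw(G) = 2 exactly.

Treewidth 2.
Bags: B1 = {1, 3, 5}  B2 = {1, 2, 3}  B3 = {3, 4, 5}
Tree: B1–B2, B1–B3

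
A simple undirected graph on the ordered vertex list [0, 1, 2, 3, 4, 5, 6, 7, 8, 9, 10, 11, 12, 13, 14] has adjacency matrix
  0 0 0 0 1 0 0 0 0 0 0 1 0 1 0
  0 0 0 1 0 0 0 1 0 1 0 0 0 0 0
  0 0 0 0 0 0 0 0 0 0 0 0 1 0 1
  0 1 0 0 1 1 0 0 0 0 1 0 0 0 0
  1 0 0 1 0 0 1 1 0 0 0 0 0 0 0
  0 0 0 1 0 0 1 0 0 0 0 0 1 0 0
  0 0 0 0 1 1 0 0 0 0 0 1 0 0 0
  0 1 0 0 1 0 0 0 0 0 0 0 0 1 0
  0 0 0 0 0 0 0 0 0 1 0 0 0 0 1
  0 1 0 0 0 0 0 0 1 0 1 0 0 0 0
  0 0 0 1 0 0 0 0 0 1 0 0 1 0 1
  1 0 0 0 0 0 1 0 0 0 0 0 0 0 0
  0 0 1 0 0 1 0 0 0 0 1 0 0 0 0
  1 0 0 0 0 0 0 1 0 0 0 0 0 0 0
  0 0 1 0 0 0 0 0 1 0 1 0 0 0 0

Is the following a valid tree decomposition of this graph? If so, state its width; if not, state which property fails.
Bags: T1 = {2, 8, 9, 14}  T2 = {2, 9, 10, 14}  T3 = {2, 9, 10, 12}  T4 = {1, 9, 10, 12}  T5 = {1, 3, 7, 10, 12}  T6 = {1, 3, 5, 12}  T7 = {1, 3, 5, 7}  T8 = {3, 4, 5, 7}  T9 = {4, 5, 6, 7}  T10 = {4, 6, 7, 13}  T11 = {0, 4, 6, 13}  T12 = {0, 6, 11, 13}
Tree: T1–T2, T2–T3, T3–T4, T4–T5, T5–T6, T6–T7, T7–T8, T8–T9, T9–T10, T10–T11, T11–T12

A tree decomposition must satisfy three properties: every vertex lies in some bag; for every edge, both endpoints lie together in some bag; and for every vertex, the bags containing it form a connected subtree. Here bags containing vertex 7 are not connected in the tree, so the decomposition is invalid.

No — bags containing vertex 7 are not connected in the tree.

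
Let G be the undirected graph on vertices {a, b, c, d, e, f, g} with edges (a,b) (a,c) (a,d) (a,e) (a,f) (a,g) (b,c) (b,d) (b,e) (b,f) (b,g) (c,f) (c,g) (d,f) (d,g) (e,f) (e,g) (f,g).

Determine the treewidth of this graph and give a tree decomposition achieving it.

Treewidth 4.
One optimal decomposition is:
Bags: B1 = {a, b, d, f, g}  B2 = {a, b, c, f, g}  B3 = {a, b, e, f, g}
Tree: B1–B2, B2–B3

Every bag has size at most 5, so the width is 5 − 1 = 4 and tw(G) ≤ 4. On the other hand G contains the 5-clique {a, b, d, f, g}. A clique must lie in a single bag of any decomposition, so no decomposition can have width below 4. Hence tw(G) = 4 exactly.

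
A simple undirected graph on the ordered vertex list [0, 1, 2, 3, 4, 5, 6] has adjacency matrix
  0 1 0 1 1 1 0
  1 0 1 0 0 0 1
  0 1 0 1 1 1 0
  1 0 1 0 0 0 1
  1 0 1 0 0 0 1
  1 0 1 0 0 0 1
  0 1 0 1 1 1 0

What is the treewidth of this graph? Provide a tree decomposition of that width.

The largest bag has 4 vertices, giving width 3; this decomposition certifies tw(G) ≤ 3. For the lower bound: the 4 vertex sets {0,1}, {2,5}, {6}, {3} are disjoint, each induces a connected subgraph, and every pair is joined by at least one edge of G. Contracting each set to a single vertex therefore yields K_{4} as a minor, and since treewidth is minor-monotone, tw(G) ≥ tw(K_{4}) = 3. Combining the bounds, tw(G) = 3.

Treewidth 3.
Bags: B1 = {0, 1, 2, 6}  B2 = {0, 2, 5, 6}  B3 = {0, 2, 3, 6}  B4 = {0, 2, 4, 6}
Tree: B1–B2, B2–B3, B3–B4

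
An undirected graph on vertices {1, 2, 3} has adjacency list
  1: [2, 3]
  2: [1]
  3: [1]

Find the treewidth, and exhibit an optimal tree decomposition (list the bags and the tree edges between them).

Treewidth 1.
Bags: B1 = {1, 2}  B2 = {1, 3}
Tree: B1–B2

Every bag has size at most 2, so the width is 2 − 1 = 1 and tw(G) ≤ 1. Any graph with an edge has treewidth ≥ 1, and G has the edge 1–2. Therefore the treewidth is 1.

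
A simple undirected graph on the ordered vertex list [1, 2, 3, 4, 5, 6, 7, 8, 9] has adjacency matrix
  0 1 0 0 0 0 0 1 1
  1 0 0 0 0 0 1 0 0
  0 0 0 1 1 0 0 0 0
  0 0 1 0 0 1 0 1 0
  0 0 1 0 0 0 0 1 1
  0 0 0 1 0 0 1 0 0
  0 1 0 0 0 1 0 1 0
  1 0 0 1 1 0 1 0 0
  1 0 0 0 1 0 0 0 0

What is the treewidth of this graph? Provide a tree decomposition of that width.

The largest bag has 4 vertices, giving width 3; this decomposition certifies tw(G) ≤ 3. For the lower bound: the 4 vertex sets {3,5,9}, {1}, {8}, {2,4,6,7} are disjoint, each induces a connected subgraph, and every pair is joined by at least one edge of G. Contracting each set to a single vertex therefore yields K_{4} as a minor, and since treewidth is minor-monotone, tw(G) ≥ tw(K_{4}) = 3. Therefore the treewidth is 3.

Treewidth 3.
One optimal decomposition is:
Bags: B1 = {1, 3, 5, 9}  B2 = {1, 3, 5, 8}  B3 = {1, 3, 4, 8}  B4 = {1, 2, 4, 8}  B5 = {2, 4, 7, 8}  B6 = {2, 4, 6, 7}
Tree: B1–B2, B2–B3, B3–B4, B4–B5, B5–B6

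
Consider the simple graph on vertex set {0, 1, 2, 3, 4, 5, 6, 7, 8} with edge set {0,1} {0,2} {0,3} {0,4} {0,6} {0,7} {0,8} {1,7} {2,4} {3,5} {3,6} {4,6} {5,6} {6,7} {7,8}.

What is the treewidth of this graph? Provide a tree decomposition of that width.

Treewidth 2.
One optimal decomposition is:
Bags: B1 = {0, 6, 7}  B2 = {0, 1, 7}  B3 = {0, 7, 8}  B4 = {0, 3, 6}  B5 = {3, 5, 6}  B6 = {0, 4, 6}  B7 = {0, 2, 4}
Tree: B1–B2, B2–B3, B1–B4, B4–B5, B1–B6, B6–B7

Each bag holds 3 vertices, so the decomposition has width 2, which upper-bounds the treewidth. On the other hand G contains the 3-clique {0, 7, 8}. A clique must lie in a single bag of any decomposition, so no decomposition can have width below 2. Hence tw(G) = 2 exactly.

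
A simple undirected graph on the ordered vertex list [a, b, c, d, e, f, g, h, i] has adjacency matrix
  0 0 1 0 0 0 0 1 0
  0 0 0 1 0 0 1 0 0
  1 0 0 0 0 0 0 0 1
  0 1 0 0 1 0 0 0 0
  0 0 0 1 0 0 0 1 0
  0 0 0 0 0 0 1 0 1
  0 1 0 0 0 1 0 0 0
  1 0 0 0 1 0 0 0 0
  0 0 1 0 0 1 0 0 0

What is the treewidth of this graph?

2

A width-2 tree decomposition is:
Bags: B1 = {c, f, i}  B2 = {c, f, g}  B3 = {b, c, g}  B4 = {b, c, d}  B5 = {c, d, e}  B6 = {c, e, h}  B7 = {a, c, h}
Tree: B1–B2, B2–B3, B3–B4, B4–B5, B5–B6, B6–B7
The largest bag has 3 vertices, giving width 2; this decomposition certifies tw(G) ≤ 2. For the lower bound, G contains the cycle c–i–f–g–b–d–e–h–a–c, so G is not a forest; only forests have treewidth ≤ 1, hence tw(G) ≥ 2. The upper and lower bounds meet at 2, so that is the treewidth.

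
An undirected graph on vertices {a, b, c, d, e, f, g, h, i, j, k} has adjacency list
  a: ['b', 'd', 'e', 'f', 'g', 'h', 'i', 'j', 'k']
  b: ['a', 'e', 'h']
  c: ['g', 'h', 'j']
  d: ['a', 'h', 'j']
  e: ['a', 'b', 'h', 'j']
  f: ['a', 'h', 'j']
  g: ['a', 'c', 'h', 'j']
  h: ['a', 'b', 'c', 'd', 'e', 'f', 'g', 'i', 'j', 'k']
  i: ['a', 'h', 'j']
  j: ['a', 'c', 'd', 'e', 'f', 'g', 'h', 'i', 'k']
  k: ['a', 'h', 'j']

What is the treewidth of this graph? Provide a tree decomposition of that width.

Treewidth 3.
One such decomposition:
Bags: B1 = {a, g, h, j}  B2 = {a, h, i, j}  B3 = {a, h, j, k}  B4 = {a, d, h, j}  B5 = {a, e, h, j}  B6 = {a, f, h, j}  B7 = {a, b, e, h}  B8 = {c, g, h, j}
Tree: B1–B2, B2–B3, B1–B4, B3–B5, B4–B6, B5–B7, B1–B8

Each bag holds 4 vertices, so the decomposition has width 3, which upper-bounds the treewidth. On the other hand G contains the 4-clique {c, g, h, j}. A clique must lie in a single bag of any decomposition, so no decomposition can have width below 3. Combining the bounds, tw(G) = 3.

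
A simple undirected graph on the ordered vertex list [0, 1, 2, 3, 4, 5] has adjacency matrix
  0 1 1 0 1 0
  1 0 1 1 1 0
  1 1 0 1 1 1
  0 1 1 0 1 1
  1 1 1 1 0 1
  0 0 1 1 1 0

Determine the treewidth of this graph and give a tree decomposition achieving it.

Each bag holds 4 vertices, so the decomposition has width 3, which upper-bounds the treewidth. For the lower bound, the 4 vertices {0, 1, 2, 4} are pairwise adjacent, and any tree decomposition puts a clique entirely inside one bag — forcing width ≥ 3. The upper and lower bounds meet at 3, so that is the treewidth.

Treewidth 3.
One such decomposition:
Bags: B1 = {2, 3, 4, 5}  B2 = {1, 2, 3, 4}  B3 = {0, 1, 2, 4}
Tree: B1–B2, B2–B3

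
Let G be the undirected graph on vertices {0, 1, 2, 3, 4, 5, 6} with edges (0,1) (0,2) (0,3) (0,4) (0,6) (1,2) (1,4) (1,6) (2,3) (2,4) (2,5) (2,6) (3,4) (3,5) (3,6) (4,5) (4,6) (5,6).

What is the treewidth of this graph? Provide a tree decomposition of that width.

Treewidth 4.
Bags: B1 = {2, 3, 4, 5, 6}  B2 = {0, 2, 3, 4, 6}  B3 = {0, 1, 2, 4, 6}
Tree: B1–B2, B2–B3

The largest bag has 5 vertices, giving width 4; this decomposition certifies tw(G) ≤ 4. For the lower bound, the 5 vertices {0, 1, 2, 4, 6} are pairwise adjacent, and any tree decomposition puts a clique entirely inside one bag — forcing width ≥ 4. Hence tw(G) = 4 exactly.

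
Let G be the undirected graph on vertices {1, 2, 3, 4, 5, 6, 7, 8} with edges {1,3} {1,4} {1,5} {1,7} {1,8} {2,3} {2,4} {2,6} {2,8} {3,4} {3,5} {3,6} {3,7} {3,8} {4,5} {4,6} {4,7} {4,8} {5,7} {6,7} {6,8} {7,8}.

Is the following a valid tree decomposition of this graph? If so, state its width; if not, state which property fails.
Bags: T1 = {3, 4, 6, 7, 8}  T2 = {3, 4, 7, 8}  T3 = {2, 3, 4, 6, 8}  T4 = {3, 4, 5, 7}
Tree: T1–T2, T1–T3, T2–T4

A tree decomposition must satisfy three properties: every vertex lies in some bag; for every edge, both endpoints lie together in some bag; and for every vertex, the bags containing it form a connected subtree. Here vertex 1 appears in no bag, so the decomposition is invalid.

No — vertex 1 appears in no bag.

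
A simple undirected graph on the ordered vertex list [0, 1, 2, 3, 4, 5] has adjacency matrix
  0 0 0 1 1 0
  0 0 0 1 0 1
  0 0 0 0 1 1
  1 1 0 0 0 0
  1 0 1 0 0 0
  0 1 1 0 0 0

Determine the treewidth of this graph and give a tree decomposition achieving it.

Treewidth 2.
One such decomposition:
Bags: B1 = {1, 3, 5}  B2 = {0, 3, 5}  B3 = {0, 4, 5}  B4 = {2, 4, 5}
Tree: B1–B2, B2–B3, B3–B4

Every bag has size at most 3, so the width is 3 − 1 = 2 and tw(G) ≤ 2. Since 5–1–3–0–4–2–5 is a cycle in G, G is not acyclic. Forests are exactly the graphs of treewidth ≤ 1, so tw(G) ≥ 2. Combining the bounds, tw(G) = 2.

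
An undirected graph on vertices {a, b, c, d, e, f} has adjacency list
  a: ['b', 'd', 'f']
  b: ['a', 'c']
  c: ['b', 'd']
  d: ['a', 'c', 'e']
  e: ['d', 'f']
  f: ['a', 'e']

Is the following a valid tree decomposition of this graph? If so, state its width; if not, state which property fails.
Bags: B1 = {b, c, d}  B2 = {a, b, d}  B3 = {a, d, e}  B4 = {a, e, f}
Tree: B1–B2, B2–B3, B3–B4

Vertex coverage: the bags together contain {a, b, c, d, e, f}, the full vertex set. Edge coverage: each edge of G has both endpoints in at least one bag. Running intersection: for every vertex, the bags containing it form a connected subtree. All three properties hold, so this is a valid tree decomposition of width max|bag| − 1 = 2, and hence tw(G) ≤ 2.

Yes; width 2.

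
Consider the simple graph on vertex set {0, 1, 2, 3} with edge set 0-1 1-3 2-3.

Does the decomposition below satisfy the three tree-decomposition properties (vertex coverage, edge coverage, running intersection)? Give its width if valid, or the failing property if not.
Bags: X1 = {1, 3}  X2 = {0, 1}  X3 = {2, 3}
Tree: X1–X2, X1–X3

Yes; width 1.

Every vertex of G appears in some bag (union = {0, 1, 2, 3}); every edge is covered by a bag; and for each vertex v the set of bags containing v is connected in the bag tree. The decomposition is therefore valid. The largest bag has 2 vertices, so the width is 1.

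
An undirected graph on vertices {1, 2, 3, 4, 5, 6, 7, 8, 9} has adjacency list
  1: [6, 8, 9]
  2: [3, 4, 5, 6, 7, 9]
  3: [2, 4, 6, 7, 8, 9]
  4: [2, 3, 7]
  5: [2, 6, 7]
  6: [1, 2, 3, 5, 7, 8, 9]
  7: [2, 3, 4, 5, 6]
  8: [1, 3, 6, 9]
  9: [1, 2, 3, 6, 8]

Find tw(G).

3

A width-3 tree decomposition is:
Bags: B1 = {2, 5, 6, 7}  B2 = {2, 3, 6, 7}  B3 = {2, 3, 6, 9}  B4 = {3, 6, 8, 9}  B5 = {2, 3, 4, 7}  B6 = {1, 6, 8, 9}
Tree: B1–B2, B2–B3, B3–B4, B2–B5, B4–B6
Every bag has size at most 4, so the width is 4 − 1 = 3 and tw(G) ≤ 3. Conversely, {2, 3, 4, 7} is a clique of size 4, and the vertices of any clique must share a bag in every tree decomposition; so some bag has ≥ 4 vertices and tw(G) ≥ 3. The upper and lower bounds meet at 3, so that is the treewidth.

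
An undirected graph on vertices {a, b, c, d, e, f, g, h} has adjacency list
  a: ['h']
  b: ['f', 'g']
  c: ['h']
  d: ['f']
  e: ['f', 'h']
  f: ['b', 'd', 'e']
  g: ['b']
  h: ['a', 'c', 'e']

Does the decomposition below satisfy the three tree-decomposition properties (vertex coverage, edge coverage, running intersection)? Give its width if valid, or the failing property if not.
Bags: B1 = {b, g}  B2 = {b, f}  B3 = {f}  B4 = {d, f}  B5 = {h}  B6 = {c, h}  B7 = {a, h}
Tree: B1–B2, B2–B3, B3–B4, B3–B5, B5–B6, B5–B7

A tree decomposition must satisfy three properties: every vertex lies in some bag; for every edge, both endpoints lie together in some bag; and for every vertex, the bags containing it form a connected subtree. Here vertex e appears in no bag, so the decomposition is invalid.

No — vertex e appears in no bag.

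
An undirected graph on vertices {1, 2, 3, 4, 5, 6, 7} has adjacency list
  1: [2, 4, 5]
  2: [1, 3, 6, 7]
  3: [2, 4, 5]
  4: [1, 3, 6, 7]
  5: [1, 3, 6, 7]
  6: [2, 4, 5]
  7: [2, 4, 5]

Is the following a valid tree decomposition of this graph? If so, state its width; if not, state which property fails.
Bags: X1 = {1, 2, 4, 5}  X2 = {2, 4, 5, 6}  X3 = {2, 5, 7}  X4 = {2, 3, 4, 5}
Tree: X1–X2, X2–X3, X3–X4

A tree decomposition must satisfy three properties: every vertex lies in some bag; for every edge, both endpoints lie together in some bag; and for every vertex, the bags containing it form a connected subtree. Here edge (4,7) lies in no bag, so the decomposition is invalid.

No — edge (4,7) lies in no bag.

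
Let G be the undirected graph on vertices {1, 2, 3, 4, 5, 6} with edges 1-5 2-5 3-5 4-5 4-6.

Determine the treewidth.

1

A width-1 tree decomposition is:
Bags: B1 = {4, 6}  B2 = {4, 5}  B3 = {3, 5}  B4 = {1, 5}  B5 = {2, 5}
Tree: B1–B2, B2–B3, B2–B4, B3–B5
Each bag holds 2 vertices, so the decomposition has width 1, which upper-bounds the treewidth. G has an edge, so its treewidth is at least 1. Hence tw(G) = 1 exactly.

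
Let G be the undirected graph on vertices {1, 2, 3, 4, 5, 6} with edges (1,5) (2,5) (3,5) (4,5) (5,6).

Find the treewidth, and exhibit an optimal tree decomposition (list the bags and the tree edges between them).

Treewidth 1.
One optimal decomposition is:
Bags: B1 = {5, 6}  B2 = {1, 5}  B3 = {3, 5}  B4 = {4, 5}  B5 = {2, 5}
Tree: B1–B2, B1–B3, B1–B4, B3–B5

Each bag holds 2 vertices, so the decomposition has width 1, which upper-bounds the treewidth. Since G has at least one edge (e.g. 6–5), it is not an edgeless graph, so tw(G) ≥ 1. Therefore the treewidth is 1.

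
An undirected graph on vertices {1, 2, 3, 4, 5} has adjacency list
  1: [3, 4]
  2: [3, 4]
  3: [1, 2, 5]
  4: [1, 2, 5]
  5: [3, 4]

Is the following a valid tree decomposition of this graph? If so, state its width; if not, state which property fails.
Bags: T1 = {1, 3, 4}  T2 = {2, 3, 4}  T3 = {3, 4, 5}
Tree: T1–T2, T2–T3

Yes; width 2.

Vertex coverage: the bags together contain {1, 2, 3, 4, 5}, the full vertex set. Edge coverage: each edge of G has both endpoints in at least one bag. Running intersection: for every vertex, the bags containing it form a connected subtree. All three properties hold, so this is a valid tree decomposition of width max|bag| − 1 = 2, and hence tw(G) ≤ 2.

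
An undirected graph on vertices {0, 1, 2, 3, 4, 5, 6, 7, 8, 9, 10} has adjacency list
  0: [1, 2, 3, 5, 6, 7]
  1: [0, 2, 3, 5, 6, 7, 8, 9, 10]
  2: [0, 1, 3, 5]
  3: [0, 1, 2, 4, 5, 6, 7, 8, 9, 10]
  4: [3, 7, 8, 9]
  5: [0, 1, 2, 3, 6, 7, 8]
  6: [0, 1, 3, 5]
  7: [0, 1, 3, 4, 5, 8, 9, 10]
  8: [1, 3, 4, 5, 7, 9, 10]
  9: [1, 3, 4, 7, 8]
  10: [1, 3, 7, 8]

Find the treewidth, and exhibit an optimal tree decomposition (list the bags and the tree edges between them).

Every bag has size at most 5, so the width is 5 − 1 = 4 and tw(G) ≤ 4. For the lower bound, the 5 vertices {1, 3, 7, 8, 9} are pairwise adjacent, and any tree decomposition puts a clique entirely inside one bag — forcing width ≥ 4. Hence tw(G) = 4 exactly.

Treewidth 4.
One optimal decomposition is:
Bags: B1 = {3, 4, 7, 8, 9}  B2 = {1, 3, 7, 8, 9}  B3 = {1, 3, 5, 7, 8}  B4 = {1, 3, 7, 8, 10}  B5 = {0, 1, 3, 5, 7}  B6 = {0, 1, 2, 3, 5}  B7 = {0, 1, 3, 5, 6}
Tree: B1–B2, B2–B3, B3–B4, B3–B5, B5–B6, B6–B7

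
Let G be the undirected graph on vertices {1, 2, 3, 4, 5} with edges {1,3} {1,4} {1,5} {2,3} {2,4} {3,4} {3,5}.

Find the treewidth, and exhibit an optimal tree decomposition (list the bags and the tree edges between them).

Every bag has size at most 3, so the width is 3 − 1 = 2 and tw(G) ≤ 2. For the lower bound, the 3 vertices {1, 3, 4} are pairwise adjacent, and any tree decomposition puts a clique entirely inside one bag — forcing width ≥ 2. The upper and lower bounds meet at 2, so that is the treewidth.

Treewidth 2.
One such decomposition:
Bags: B1 = {2, 3, 4}  B2 = {1, 3, 4}  B3 = {1, 3, 5}
Tree: B1–B2, B2–B3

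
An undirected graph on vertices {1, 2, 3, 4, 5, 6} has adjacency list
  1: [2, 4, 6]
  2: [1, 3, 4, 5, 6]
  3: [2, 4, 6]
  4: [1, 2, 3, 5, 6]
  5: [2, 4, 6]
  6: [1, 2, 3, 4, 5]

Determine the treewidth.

3

A width-3 tree decomposition is:
Bags: B1 = {2, 4, 5, 6}  B2 = {2, 3, 4, 6}  B3 = {1, 2, 4, 6}
Tree: B1–B2, B2–B3
The largest bag has 4 vertices, giving width 3; this decomposition certifies tw(G) ≤ 3. For the lower bound, the 4 vertices {1, 2, 4, 6} are pairwise adjacent, and any tree decomposition puts a clique entirely inside one bag — forcing width ≥ 3. Hence tw(G) = 3 exactly.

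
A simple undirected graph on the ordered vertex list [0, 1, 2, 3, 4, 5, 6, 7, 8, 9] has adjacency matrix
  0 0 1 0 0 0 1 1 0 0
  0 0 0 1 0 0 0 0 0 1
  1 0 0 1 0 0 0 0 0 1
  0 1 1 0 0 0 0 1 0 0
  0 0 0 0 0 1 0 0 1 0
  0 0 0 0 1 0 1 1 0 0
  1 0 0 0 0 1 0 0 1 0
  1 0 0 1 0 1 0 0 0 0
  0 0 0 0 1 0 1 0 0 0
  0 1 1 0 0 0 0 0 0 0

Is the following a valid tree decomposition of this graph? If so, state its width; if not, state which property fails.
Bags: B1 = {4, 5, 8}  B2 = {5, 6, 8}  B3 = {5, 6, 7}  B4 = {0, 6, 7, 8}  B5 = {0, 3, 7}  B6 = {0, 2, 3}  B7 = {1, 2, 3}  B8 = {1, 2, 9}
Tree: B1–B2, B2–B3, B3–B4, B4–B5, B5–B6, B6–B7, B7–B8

A tree decomposition must satisfy three properties: every vertex lies in some bag; for every edge, both endpoints lie together in some bag; and for every vertex, the bags containing it form a connected subtree. Here bags containing vertex 8 are not connected in the tree, so the decomposition is invalid.

No — bags containing vertex 8 are not connected in the tree.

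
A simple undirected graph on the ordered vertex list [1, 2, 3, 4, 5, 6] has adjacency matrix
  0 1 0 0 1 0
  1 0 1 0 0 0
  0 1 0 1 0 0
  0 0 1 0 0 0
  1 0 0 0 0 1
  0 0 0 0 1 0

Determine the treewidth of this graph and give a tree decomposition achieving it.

Each bag holds 2 vertices, so the decomposition has width 1, which upper-bounds the treewidth. Since G has at least one edge (e.g. 4–3), it is not an edgeless graph, so tw(G) ≥ 1. The upper and lower bounds meet at 1, so that is the treewidth.

Treewidth 1.
One such decomposition:
Bags: B1 = {3, 4}  B2 = {2, 3}  B3 = {1, 2}  B4 = {1, 5}  B5 = {5, 6}
Tree: B1–B2, B2–B3, B3–B4, B4–B5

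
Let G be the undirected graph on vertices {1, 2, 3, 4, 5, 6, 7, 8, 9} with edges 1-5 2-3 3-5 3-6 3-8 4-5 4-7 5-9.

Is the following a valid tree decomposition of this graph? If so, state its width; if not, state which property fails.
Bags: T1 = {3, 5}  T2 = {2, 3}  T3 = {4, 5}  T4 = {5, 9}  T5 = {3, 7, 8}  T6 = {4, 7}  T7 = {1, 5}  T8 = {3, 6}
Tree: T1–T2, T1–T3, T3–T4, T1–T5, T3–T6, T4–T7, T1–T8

A tree decomposition must satisfy three properties: every vertex lies in some bag; for every edge, both endpoints lie together in some bag; and for every vertex, the bags containing it form a connected subtree. Here bags containing vertex 7 are not connected in the tree, so the decomposition is invalid.

No — bags containing vertex 7 are not connected in the tree.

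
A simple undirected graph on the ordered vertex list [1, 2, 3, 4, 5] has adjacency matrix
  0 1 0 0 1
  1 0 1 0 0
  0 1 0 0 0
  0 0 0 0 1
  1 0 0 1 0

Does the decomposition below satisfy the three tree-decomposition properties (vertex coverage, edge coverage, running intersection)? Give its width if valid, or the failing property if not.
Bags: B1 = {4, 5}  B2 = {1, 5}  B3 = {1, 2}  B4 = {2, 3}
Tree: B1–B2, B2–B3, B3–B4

Checking the three conditions: (i) the bags cover all of {1, 2, 3, 4, 5}; (ii) for each edge, some bag contains both endpoints; (iii) the bags containing any fixed vertex form a subtree. All hold, so the decomposition is valid with width 2 − 1 = 1.

Yes; width 1.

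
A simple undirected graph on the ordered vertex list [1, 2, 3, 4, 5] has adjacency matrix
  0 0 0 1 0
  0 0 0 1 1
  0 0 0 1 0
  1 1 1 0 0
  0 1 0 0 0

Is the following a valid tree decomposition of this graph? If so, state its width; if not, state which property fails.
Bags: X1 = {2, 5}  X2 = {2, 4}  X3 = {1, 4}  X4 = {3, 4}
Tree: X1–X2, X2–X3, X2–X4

Every vertex of G appears in some bag (union = {1, 2, 3, 4, 5}); every edge is covered by a bag; and for each vertex v the set of bags containing v is connected in the bag tree. The decomposition is therefore valid. The largest bag has 2 vertices, so the width is 1.

Yes; width 1.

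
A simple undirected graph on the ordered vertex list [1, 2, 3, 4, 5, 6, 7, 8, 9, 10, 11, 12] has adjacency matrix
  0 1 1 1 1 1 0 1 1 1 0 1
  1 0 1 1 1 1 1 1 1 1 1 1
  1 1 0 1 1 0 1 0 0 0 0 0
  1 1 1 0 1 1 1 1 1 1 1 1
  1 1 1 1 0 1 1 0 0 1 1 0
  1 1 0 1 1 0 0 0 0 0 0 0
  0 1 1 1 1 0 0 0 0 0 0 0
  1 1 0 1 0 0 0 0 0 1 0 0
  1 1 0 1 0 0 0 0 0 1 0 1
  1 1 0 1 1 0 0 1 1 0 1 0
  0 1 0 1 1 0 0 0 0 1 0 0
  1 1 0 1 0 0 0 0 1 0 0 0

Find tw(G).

A width-4 tree decomposition is:
Bags: B1 = {1, 2, 4, 5, 10}  B2 = {2, 4, 5, 10, 11}  B3 = {1, 2, 3, 4, 5}  B4 = {2, 3, 4, 5, 7}  B5 = {1, 2, 4, 8, 10}  B6 = {1, 2, 4, 9, 10}  B7 = {1, 2, 4, 5, 6}  B8 = {1, 2, 4, 9, 12}
Tree: B1–B2, B1–B3, B3–B4, B1–B5, B5–B6, B1–B7, B6–B8
The largest bag has 5 vertices, giving width 4; this decomposition certifies tw(G) ≤ 4. On the other hand G contains the 5-clique {1, 2, 4, 8, 10}. A clique must lie in a single bag of any decomposition, so no decomposition can have width below 4. Hence tw(G) = 4 exactly.

4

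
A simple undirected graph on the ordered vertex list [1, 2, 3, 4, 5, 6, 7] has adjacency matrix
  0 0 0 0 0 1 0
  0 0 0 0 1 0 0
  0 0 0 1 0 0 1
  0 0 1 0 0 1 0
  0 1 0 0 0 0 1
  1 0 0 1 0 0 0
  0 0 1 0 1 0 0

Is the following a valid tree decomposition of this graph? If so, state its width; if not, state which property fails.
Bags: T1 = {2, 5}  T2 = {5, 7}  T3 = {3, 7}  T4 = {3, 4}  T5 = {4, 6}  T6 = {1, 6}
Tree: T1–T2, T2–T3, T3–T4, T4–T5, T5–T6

Yes; width 1.

Checking the three conditions: (i) the bags cover all of {1, 2, 3, 4, 5, 6, 7}; (ii) for each edge, some bag contains both endpoints; (iii) the bags containing any fixed vertex form a subtree. All hold, so the decomposition is valid with width 2 − 1 = 1.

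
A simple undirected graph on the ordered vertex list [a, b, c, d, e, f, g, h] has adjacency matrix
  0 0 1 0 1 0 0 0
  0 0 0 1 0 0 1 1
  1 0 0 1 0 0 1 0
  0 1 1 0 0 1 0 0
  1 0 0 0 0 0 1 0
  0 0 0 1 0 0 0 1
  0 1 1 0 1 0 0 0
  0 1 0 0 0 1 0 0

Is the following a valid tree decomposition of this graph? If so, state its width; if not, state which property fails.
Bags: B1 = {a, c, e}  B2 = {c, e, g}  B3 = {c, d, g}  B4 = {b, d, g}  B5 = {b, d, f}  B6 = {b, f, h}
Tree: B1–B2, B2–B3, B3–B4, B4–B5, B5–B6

Checking the three conditions: (i) the bags cover all of {a, b, c, d, e, f, g, h}; (ii) for each edge, some bag contains both endpoints; (iii) the bags containing any fixed vertex form a subtree. All hold, so the decomposition is valid with width 3 − 1 = 2.

Yes; width 2.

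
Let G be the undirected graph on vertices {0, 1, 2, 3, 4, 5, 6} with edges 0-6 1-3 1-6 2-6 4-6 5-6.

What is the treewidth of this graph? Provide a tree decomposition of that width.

Treewidth 1.
One such decomposition:
Bags: B1 = {0, 6}  B2 = {5, 6}  B3 = {1, 6}  B4 = {1, 3}  B5 = {4, 6}  B6 = {2, 6}
Tree: B1–B2, B2–B3, B3–B4, B2–B5, B2–B6

The largest bag has 2 vertices, giving width 1; this decomposition certifies tw(G) ≤ 1. G has an edge, so its treewidth is at least 1. The upper and lower bounds meet at 1, so that is the treewidth.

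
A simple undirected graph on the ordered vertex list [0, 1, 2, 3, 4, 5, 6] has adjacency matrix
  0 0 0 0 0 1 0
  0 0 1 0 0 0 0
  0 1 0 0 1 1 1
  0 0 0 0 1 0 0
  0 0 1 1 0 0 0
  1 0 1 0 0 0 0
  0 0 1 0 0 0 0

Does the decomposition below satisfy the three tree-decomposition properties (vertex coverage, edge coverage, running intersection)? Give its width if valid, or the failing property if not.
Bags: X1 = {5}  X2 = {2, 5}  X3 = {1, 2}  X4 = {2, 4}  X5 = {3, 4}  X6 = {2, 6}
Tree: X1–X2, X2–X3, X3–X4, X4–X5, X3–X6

A tree decomposition must satisfy three properties: every vertex lies in some bag; for every edge, both endpoints lie together in some bag; and for every vertex, the bags containing it form a connected subtree. Here vertex 0 appears in no bag, so the decomposition is invalid.

No — vertex 0 appears in no bag.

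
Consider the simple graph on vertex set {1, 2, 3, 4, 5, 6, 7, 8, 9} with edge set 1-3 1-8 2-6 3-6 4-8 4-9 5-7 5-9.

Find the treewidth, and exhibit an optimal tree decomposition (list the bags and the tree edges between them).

Treewidth 1.
One optimal decomposition is:
Bags: B1 = {5, 7}  B2 = {5, 9}  B3 = {4, 9}  B4 = {4, 8}  B5 = {1, 8}  B6 = {1, 3}  B7 = {3, 6}  B8 = {2, 6}
Tree: B1–B2, B2–B3, B3–B4, B4–B5, B5–B6, B6–B7, B7–B8

The largest bag has 2 vertices, giving width 1; this decomposition certifies tw(G) ≤ 1. Since G has at least one edge (e.g. 7–5), it is not an edgeless graph, so tw(G) ≥ 1. Therefore the treewidth is 1.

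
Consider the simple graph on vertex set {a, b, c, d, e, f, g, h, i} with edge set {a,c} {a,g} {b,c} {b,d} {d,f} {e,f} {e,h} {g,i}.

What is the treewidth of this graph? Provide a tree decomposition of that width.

The largest bag has 2 vertices, giving width 1; this decomposition certifies tw(G) ≤ 1. Since G has at least one edge (e.g. h–e), it is not an edgeless graph, so tw(G) ≥ 1. Hence tw(G) = 1 exactly.

Treewidth 1.
One such decomposition:
Bags: B1 = {e, h}  B2 = {e, f}  B3 = {d, f}  B4 = {b, d}  B5 = {b, c}  B6 = {a, c}  B7 = {a, g}  B8 = {g, i}
Tree: B1–B2, B2–B3, B3–B4, B4–B5, B5–B6, B6–B7, B7–B8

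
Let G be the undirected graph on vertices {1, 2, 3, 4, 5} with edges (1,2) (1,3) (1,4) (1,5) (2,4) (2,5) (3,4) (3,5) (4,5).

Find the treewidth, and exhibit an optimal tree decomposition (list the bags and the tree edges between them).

Treewidth 3.
One such decomposition:
Bags: B1 = {1, 2, 4, 5}  B2 = {1, 3, 4, 5}
Tree: B1–B2

The largest bag has 4 vertices, giving width 3; this decomposition certifies tw(G) ≤ 3. On the other hand G contains the 4-clique {1, 2, 4, 5}. A clique must lie in a single bag of any decomposition, so no decomposition can have width below 3. Therefore the treewidth is 3.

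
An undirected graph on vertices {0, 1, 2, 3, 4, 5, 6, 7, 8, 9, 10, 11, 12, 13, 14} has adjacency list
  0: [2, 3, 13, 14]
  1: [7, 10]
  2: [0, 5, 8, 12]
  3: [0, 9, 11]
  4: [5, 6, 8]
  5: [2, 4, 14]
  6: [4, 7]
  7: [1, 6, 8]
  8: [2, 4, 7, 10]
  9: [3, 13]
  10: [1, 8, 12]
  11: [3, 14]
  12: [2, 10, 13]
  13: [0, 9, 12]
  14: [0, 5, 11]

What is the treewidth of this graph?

A width-3 tree decomposition is:
Bags: B1 = {3, 9, 11, 14}  B2 = {0, 3, 9, 14}  B3 = {0, 9, 13, 14}  B4 = {0, 5, 13, 14}  B5 = {0, 2, 5, 13}  B6 = {2, 5, 12, 13}  B7 = {2, 4, 5, 12}  B8 = {2, 4, 8, 12}  B9 = {4, 8, 10, 12}  B10 = {4, 6, 8, 10}  B11 = {6, 7, 8, 10}  B12 = {1, 6, 7, 10}
Tree: B1–B2, B2–B3, B3–B4, B4–B5, B5–B6, B6–B7, B7–B8, B8–B9, B9–B10, B10–B11, B11–B12
The largest bag has 4 vertices, giving width 3; this decomposition certifies tw(G) ≤ 3. For the lower bound: the 4 vertex sets {3,9,11}, {14}, {0}, {2,5,12,13} are disjoint, each induces a connected subgraph, and every pair is joined by at least one edge of G. Contracting each set to a single vertex therefore yields K_{4} as a minor, and since treewidth is minor-monotone, tw(G) ≥ tw(K_{4}) = 3. Combining the bounds, tw(G) = 3.

3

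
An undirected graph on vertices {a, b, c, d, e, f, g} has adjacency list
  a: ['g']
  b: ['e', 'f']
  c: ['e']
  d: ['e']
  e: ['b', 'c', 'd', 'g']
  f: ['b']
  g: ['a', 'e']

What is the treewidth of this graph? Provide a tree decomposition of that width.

Every bag has size at most 2, so the width is 2 − 1 = 1 and tw(G) ≤ 1. Since G has at least one edge (e.g. f–b), it is not an edgeless graph, so tw(G) ≥ 1. Combining the bounds, tw(G) = 1.

Treewidth 1.
One such decomposition:
Bags: B1 = {b, f}  B2 = {b, e}  B3 = {e, g}  B4 = {a, g}  B5 = {c, e}  B6 = {d, e}
Tree: B1–B2, B2–B3, B3–B4, B3–B5, B2–B6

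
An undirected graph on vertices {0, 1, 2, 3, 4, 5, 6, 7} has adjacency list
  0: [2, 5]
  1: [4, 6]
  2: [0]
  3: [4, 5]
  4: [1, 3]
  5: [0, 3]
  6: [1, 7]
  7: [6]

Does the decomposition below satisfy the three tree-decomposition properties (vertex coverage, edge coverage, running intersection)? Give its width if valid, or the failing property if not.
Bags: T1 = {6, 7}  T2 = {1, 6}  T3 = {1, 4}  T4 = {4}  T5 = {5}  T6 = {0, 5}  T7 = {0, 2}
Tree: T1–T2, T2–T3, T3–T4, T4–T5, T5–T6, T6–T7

A tree decomposition must satisfy three properties: every vertex lies in some bag; for every edge, both endpoints lie together in some bag; and for every vertex, the bags containing it form a connected subtree. Here vertex 3 appears in no bag, so the decomposition is invalid.

No — vertex 3 appears in no bag.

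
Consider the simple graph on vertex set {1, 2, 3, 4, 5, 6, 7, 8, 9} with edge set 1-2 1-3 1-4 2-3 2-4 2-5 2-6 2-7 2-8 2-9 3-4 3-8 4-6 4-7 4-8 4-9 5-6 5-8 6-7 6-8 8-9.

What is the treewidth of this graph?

A width-3 tree decomposition is:
Bags: B1 = {2, 4, 6, 7}  B2 = {2, 4, 6, 8}  B3 = {2, 4, 8, 9}  B4 = {2, 3, 4, 8}  B5 = {1, 2, 3, 4}  B6 = {2, 5, 6, 8}
Tree: B1–B2, B2–B3, B3–B4, B4–B5, B2–B6
Each bag holds 4 vertices, so the decomposition has width 3, which upper-bounds the treewidth. On the other hand G contains the 4-clique {2, 4, 8, 9}. A clique must lie in a single bag of any decomposition, so no decomposition can have width below 3. Hence tw(G) = 3 exactly.

3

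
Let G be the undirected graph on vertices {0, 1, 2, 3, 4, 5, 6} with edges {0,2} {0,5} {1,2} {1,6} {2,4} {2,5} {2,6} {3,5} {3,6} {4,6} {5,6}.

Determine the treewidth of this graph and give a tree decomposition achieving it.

Treewidth 2.
One optimal decomposition is:
Bags: B1 = {2, 5, 6}  B2 = {3, 5, 6}  B3 = {2, 4, 6}  B4 = {1, 2, 6}  B5 = {0, 2, 5}
Tree: B1–B2, B1–B3, B3–B4, B1–B5

The largest bag has 3 vertices, giving width 2; this decomposition certifies tw(G) ≤ 2. On the other hand G contains the 3-clique {0, 2, 5}. A clique must lie in a single bag of any decomposition, so no decomposition can have width below 2. Hence tw(G) = 2 exactly.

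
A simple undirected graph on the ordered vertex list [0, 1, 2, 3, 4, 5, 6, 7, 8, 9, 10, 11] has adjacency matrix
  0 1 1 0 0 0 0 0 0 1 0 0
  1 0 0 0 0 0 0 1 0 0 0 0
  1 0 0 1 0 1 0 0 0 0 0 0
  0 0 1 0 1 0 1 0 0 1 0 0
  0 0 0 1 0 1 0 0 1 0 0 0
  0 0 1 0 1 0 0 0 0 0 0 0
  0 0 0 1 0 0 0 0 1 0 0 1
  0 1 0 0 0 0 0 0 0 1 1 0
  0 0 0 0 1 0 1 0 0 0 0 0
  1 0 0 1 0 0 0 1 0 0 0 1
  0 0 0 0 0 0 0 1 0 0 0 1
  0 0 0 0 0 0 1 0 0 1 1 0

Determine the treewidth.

3

A width-3 tree decomposition is:
Bags: B1 = {2, 4, 5, 8}  B2 = {2, 3, 4, 8}  B3 = {2, 3, 6, 8}  B4 = {0, 2, 3, 6}  B5 = {0, 3, 6, 9}  B6 = {0, 6, 9, 11}  B7 = {0, 1, 9, 11}  B8 = {1, 7, 9, 11}  B9 = {1, 7, 10, 11}
Tree: B1–B2, B2–B3, B3–B4, B4–B5, B5–B6, B6–B7, B7–B8, B8–B9
The largest bag has 4 vertices, giving width 3; this decomposition certifies tw(G) ≤ 3. For the lower bound: the 4 vertex sets {4,5,8}, {2}, {3}, {0,6,9,11} are disjoint, each induces a connected subgraph, and every pair is joined by at least one edge of G. Contracting each set to a single vertex therefore yields K_{4} as a minor, and since treewidth is minor-monotone, tw(G) ≥ tw(K_{4}) = 3. Therefore the treewidth is 3.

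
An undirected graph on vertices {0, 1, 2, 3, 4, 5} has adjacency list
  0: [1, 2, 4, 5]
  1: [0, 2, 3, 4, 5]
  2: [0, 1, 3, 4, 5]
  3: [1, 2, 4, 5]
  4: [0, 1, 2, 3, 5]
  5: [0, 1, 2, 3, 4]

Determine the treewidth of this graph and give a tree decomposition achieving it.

Treewidth 4.
One optimal decomposition is:
Bags: B1 = {1, 2, 3, 4, 5}  B2 = {0, 1, 2, 4, 5}
Tree: B1–B2

Each bag holds 5 vertices, so the decomposition has width 4, which upper-bounds the treewidth. Conversely, {0, 1, 2, 4, 5} is a clique of size 5, and the vertices of any clique must share a bag in every tree decomposition; so some bag has ≥ 5 vertices and tw(G) ≥ 4. Therefore the treewidth is 4.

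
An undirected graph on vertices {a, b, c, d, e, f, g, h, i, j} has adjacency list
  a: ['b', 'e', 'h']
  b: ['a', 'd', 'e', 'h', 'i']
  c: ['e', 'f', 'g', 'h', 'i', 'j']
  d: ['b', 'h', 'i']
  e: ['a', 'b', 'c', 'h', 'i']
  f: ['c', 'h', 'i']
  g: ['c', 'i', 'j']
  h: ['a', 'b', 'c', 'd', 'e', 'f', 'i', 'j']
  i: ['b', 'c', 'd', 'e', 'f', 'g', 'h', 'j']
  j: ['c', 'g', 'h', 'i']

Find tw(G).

A width-3 tree decomposition is:
Bags: B1 = {c, g, i, j}  B2 = {c, h, i, j}  B3 = {c, f, h, i}  B4 = {c, e, h, i}  B5 = {b, e, h, i}  B6 = {b, d, h, i}  B7 = {a, b, e, h}
Tree: B1–B2, B2–B3, B2–B4, B4–B5, B5–B6, B5–B7
The largest bag has 4 vertices, giving width 3; this decomposition certifies tw(G) ≤ 3. On the other hand G contains the 4-clique {c, g, i, j}. A clique must lie in a single bag of any decomposition, so no decomposition can have width below 3. Therefore the treewidth is 3.

3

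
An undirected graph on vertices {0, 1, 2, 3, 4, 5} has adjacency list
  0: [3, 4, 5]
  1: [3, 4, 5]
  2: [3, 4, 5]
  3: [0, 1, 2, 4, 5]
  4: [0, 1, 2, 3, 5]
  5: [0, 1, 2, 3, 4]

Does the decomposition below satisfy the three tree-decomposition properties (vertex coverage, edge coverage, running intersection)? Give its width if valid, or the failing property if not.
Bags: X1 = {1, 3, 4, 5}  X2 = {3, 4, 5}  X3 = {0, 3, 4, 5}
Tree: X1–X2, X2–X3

A tree decomposition must satisfy three properties: every vertex lies in some bag; for every edge, both endpoints lie together in some bag; and for every vertex, the bags containing it form a connected subtree. Here vertex 2 appears in no bag, so the decomposition is invalid.

No — vertex 2 appears in no bag.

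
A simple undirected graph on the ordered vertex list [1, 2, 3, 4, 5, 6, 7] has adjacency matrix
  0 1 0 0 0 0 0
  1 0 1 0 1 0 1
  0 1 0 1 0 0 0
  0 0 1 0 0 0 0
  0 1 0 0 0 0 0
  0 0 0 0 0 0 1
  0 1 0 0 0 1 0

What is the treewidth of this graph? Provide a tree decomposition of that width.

The largest bag has 2 vertices, giving width 1; this decomposition certifies tw(G) ≤ 1. Any graph with an edge has treewidth ≥ 1, and G has the edge 1–2. Hence tw(G) = 1 exactly.

Treewidth 1.
One such decomposition:
Bags: B1 = {1, 2}  B2 = {2, 7}  B3 = {2, 5}  B4 = {2, 3}  B5 = {6, 7}  B6 = {3, 4}
Tree: B1–B2, B2–B3, B1–B4, B2–B5, B4–B6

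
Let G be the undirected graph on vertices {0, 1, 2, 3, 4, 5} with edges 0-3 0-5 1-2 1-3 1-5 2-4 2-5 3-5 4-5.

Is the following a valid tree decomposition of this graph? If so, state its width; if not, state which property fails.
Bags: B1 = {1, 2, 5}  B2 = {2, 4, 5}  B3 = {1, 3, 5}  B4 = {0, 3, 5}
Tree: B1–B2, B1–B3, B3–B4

Yes; width 2.

Every vertex of G appears in some bag (union = {0, 1, 2, 3, 4, 5}); every edge is covered by a bag; and for each vertex v the set of bags containing v is connected in the bag tree. The decomposition is therefore valid. The largest bag has 3 vertices, so the width is 2.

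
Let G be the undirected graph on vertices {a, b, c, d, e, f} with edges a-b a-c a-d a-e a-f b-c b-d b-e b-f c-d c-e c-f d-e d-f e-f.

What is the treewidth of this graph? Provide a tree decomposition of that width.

A single bag containing all 6 vertices is trivially a valid decomposition of width 5. Conversely, {a, b, c, d, e, f} is a clique of size 6, and the vertices of any clique must share a bag in every tree decomposition; so some bag has ≥ 6 vertices and tw(G) ≥ 5. Combining the bounds, tw(G) = 5.

Treewidth 5.
One optimal decomposition is:
Bags: B1 = {a, b, c, d, e, f}
Tree: (single bag)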